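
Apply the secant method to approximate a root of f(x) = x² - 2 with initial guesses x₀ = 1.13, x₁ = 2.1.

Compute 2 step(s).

f(x) = x² - 2
x₀ = 1.13, x₁ = 2.1

Secant formula: x_{n+1} = x_n - f(x_n)(x_n - x_{n-1})/(f(x_n) - f(x_{n-1}))

Iteration 1:
  f(1.130000) = -0.723100
  f(2.100000) = 2.410000
  x_2 = 2.100000 - 2.410000×(2.100000 - 1.130000)/(2.410000 - (-0.723100))
       = 1.353870
Iteration 2:
  f(2.100000) = 2.410000
  f(1.353870) = -0.167036
  x_3 = 1.353870 - (-0.167036)×(1.353870 - 2.100000)/(-0.167036 - 2.410000)
       = 1.402232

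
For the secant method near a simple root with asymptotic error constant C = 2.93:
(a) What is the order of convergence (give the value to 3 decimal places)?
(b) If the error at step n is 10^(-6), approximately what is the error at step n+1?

(a) Secant method has superlinear convergence with order φ = (1+√5)/2 ≈ 1.618.
    This means |e_{n+1}| ≈ C|e_n|^1.618.

(b) With |e_n| = 10^(-6) and C = 2.93:
    |e_{n+1}| ≈ 2.93 × (10^(-6))^1.618 = 2.93 × 10^(-9.71)

(a) ≈ 1.618 (golden ratio); (b) |e_{n+1}| ≈ 5.737e-10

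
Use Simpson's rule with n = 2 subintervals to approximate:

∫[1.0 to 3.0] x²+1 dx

f(x) = x²+1
a = 1.0, b = 3.0, n = 2
h = (b - a)/n = 1.000000

Simpson's rule: (h/3)[f(x₀) + 4f(x₁) + 2f(x₂) + ... + f(xₙ)]

x_0 = 1.0000, f(x_0) = 2.000000, coefficient = 1
x_1 = 2.0000, f(x_1) = 5.000000, coefficient = 4
x_2 = 3.0000, f(x_2) = 10.000000, coefficient = 1

I ≈ (1.000000/3) × 32.000000 = 10.666667
Exact value: 10.666667
Error: 0.000000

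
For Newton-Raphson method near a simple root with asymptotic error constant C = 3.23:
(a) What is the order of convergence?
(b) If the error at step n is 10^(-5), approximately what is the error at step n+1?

(a) Newton-Raphson has quadratic (order 2) convergence near simple roots.
    This means |e_{n+1}| ≈ C|e_n|².

(b) With |e_n| = 10^(-5) and C = 3.23:
    |e_{n+1}| ≈ 3.23 × (10^(-5))² = 3.23 × 10^(-10)

(a) 2 (quadratic); (b) |e_{n+1}| ≈ 3.230e-10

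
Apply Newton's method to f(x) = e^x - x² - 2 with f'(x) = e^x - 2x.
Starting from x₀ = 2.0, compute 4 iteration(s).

f(x) = e^x - x² - 2
f'(x) = e^x - 2x
x₀ = 2.0

Newton-Raphson formula: x_{n+1} = x_n - f(x_n)/f'(x_n)

Iteration 1:
  f(2.000000) = 1.389056
  f'(2.000000) = 3.389056
  x_1 = 2.000000 - 1.389056/3.389056 = 1.590135
Iteration 2:
  f(1.590135) = 0.375881
  f'(1.590135) = 1.724140
  x_2 = 1.590135 - 0.375881/1.724140 = 1.372124
Iteration 3:
  f(1.372124) = 0.060994
  f'(1.372124) = 1.199470
  x_3 = 1.372124 - 0.060994/1.199470 = 1.321273
Iteration 4:
  f(1.321273) = 0.002428
  f'(1.321273) = 1.105644
  x_4 = 1.321273 - 0.002428/1.105644 = 1.319077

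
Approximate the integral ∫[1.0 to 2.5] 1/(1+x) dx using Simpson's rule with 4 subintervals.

f(x) = 1/(1+x)
a = 1.0, b = 2.5, n = 4
h = (b - a)/n = 0.375000

Simpson's rule: (h/3)[f(x₀) + 4f(x₁) + 2f(x₂) + ... + f(xₙ)]

x_0 = 1.0000, f(x_0) = 0.500000, coefficient = 1
x_1 = 1.3750, f(x_1) = 0.421053, coefficient = 4
x_2 = 1.7500, f(x_2) = 0.363636, coefficient = 2
x_3 = 2.1250, f(x_3) = 0.320000, coefficient = 4
x_4 = 2.5000, f(x_4) = 0.285714, coefficient = 1

I ≈ (0.375000/3) × 4.477198 = 0.559650
Exact value: 0.559616
Error: 0.000034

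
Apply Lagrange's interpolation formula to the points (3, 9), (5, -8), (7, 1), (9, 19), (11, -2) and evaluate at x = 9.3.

Lagrange interpolation formula:
P(x) = Σ yᵢ × Lᵢ(x)
where Lᵢ(x) = Π_{j≠i} (x - xⱼ)/(xᵢ - xⱼ)

L_0(9.3) = (9.3 - 5)/(3 - 5) × (9.3 - 7)/(3 - 7) × (9.3 - 9)/(3 - 9) × (9.3 - 11)/(3 - 11) = -0.013135
L_1(9.3) = (9.3 - 3)/(5 - 3) × (9.3 - 7)/(5 - 7) × (9.3 - 9)/(5 - 9) × (9.3 - 11)/(5 - 11) = 0.076978
L_2(9.3) = (9.3 - 3)/(7 - 3) × (9.3 - 5)/(7 - 5) × (9.3 - 9)/(7 - 9) × (9.3 - 11)/(7 - 11) = -0.215873
L_3(9.3) = (9.3 - 3)/(9 - 3) × (9.3 - 5)/(9 - 5) × (9.3 - 7)/(9 - 7) × (9.3 - 11)/(9 - 11) = 1.103353
L_4(9.3) = (9.3 - 3)/(11 - 3) × (9.3 - 5)/(11 - 5) × (9.3 - 7)/(11 - 7) × (9.3 - 9)/(11 - 9) = 0.048677

P(9.3) = 9×L_0(9.3) + (-8)×L_1(9.3) + 1×L_2(9.3) + 19×L_3(9.3) + (-2)×L_4(9.3)
P(9.3) = 19.916440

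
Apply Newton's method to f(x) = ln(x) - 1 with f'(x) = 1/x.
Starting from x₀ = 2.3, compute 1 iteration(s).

f(x) = ln(x) - 1
f'(x) = 1/x
x₀ = 2.3

Newton-Raphson formula: x_{n+1} = x_n - f(x_n)/f'(x_n)

Iteration 1:
  f(2.300000) = -0.167091
  f'(2.300000) = 0.434783
  x_1 = 2.300000 - (-0.167091)/0.434783 = 2.684309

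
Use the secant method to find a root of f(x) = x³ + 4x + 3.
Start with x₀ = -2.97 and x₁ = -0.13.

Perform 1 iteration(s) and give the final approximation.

f(x) = x³ + 4x + 3
x₀ = -2.97, x₁ = -0.13

Secant formula: x_{n+1} = x_n - f(x_n)(x_n - x_{n-1})/(f(x_n) - f(x_{n-1}))

Iteration 1:
  f(-2.970000) = -35.078073
  f(-0.130000) = 2.477803
  x_2 = -0.130000 - 2.477803×(-0.130000 - (-2.970000))/(2.477803 - (-35.078073))
       = -0.317373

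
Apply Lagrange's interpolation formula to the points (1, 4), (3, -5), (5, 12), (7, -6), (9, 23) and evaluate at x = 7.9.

Lagrange interpolation formula:
P(x) = Σ yᵢ × Lᵢ(x)
where Lᵢ(x) = Π_{j≠i} (x - xⱼ)/(xᵢ - xⱼ)

L_0(7.9) = (7.9 - 3)/(1 - 3) × (7.9 - 5)/(1 - 5) × (7.9 - 7)/(1 - 7) × (7.9 - 9)/(1 - 9) = -0.036635
L_1(7.9) = (7.9 - 1)/(3 - 1) × (7.9 - 5)/(3 - 5) × (7.9 - 7)/(3 - 7) × (7.9 - 9)/(3 - 9) = 0.206353
L_2(7.9) = (7.9 - 1)/(5 - 1) × (7.9 - 3)/(5 - 3) × (7.9 - 7)/(5 - 7) × (7.9 - 9)/(5 - 9) = -0.522998
L_3(7.9) = (7.9 - 1)/(7 - 1) × (7.9 - 3)/(7 - 3) × (7.9 - 5)/(7 - 5) × (7.9 - 9)/(7 - 9) = 1.123478
L_4(7.9) = (7.9 - 1)/(9 - 1) × (7.9 - 3)/(9 - 3) × (7.9 - 5)/(9 - 5) × (7.9 - 7)/(9 - 7) = 0.229802

P(7.9) = 4×L_0(7.9) + (-5)×L_1(7.9) + 12×L_2(7.9) + (-6)×L_3(7.9) + 23×L_4(7.9)
P(7.9) = -8.909702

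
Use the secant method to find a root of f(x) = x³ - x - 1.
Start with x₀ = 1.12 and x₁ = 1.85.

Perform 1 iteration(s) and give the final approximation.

f(x) = x³ - x - 1
x₀ = 1.12, x₁ = 1.85

Secant formula: x_{n+1} = x_n - f(x_n)(x_n - x_{n-1})/(f(x_n) - f(x_{n-1}))

Iteration 1:
  f(1.120000) = -0.715072
  f(1.850000) = 3.481625
  x_2 = 1.850000 - 3.481625×(1.850000 - 1.120000)/(3.481625 - (-0.715072))
       = 1.244384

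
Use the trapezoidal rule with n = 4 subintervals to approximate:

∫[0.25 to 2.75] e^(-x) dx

f(x) = e^(-x)
a = 0.25, b = 2.75, n = 4
h = (b - a)/n = 0.625000

Trapezoidal rule: (h/2)[f(x₀) + 2f(x₁) + 2f(x₂) + ... + f(xₙ)]

x_0 = 0.2500, f(x_0) = 0.778801, coefficient = 1
x_1 = 0.8750, f(x_1) = 0.416862, coefficient = 2
x_2 = 1.5000, f(x_2) = 0.223130, coefficient = 2
x_3 = 2.1250, f(x_3) = 0.119433, coefficient = 2
x_4 = 2.7500, f(x_4) = 0.063928, coefficient = 1

I ≈ (0.625000/2) × 2.361579 = 0.737993
Exact value: 0.714873
Error: 0.023120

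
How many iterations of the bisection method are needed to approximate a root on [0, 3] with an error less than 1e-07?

We need (b-a)/2^n ≤ 1e-07
(3 - 0)/2^n ≤ 1e-07
3/2^n ≤ 1e-07
2^n ≥ 30000000
n ≥ log₂(30000000) = 24.84
n ≥ 25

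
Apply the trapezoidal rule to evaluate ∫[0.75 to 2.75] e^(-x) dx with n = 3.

f(x) = e^(-x)
a = 0.75, b = 2.75, n = 3
h = (b - a)/n = 0.666667

Trapezoidal rule: (h/2)[f(x₀) + 2f(x₁) + 2f(x₂) + ... + f(xₙ)]

x_0 = 0.7500, f(x_0) = 0.472367, coefficient = 1
x_1 = 1.4167, f(x_1) = 0.242521, coefficient = 2
x_2 = 2.0833, f(x_2) = 0.124514, coefficient = 2
x_3 = 2.7500, f(x_3) = 0.063928, coefficient = 1

I ≈ (0.666667/2) × 1.270366 = 0.423455
Exact value: 0.408439
Error: 0.015016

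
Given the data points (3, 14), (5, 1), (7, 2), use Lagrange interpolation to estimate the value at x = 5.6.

Lagrange interpolation formula:
P(x) = Σ yᵢ × Lᵢ(x)
where Lᵢ(x) = Π_{j≠i} (x - xⱼ)/(xᵢ - xⱼ)

L_0(5.6) = (5.6 - 5)/(3 - 5) × (5.6 - 7)/(3 - 7) = -0.105000
L_1(5.6) = (5.6 - 3)/(5 - 3) × (5.6 - 7)/(5 - 7) = 0.910000
L_2(5.6) = (5.6 - 3)/(7 - 3) × (5.6 - 5)/(7 - 5) = 0.195000

P(5.6) = 14×L_0(5.6) + 1×L_1(5.6) + 2×L_2(5.6)
P(5.6) = -0.170000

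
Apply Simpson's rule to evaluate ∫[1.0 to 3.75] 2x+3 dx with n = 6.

f(x) = 2x+3
a = 1.0, b = 3.75, n = 6
h = (b - a)/n = 0.458333

Simpson's rule: (h/3)[f(x₀) + 4f(x₁) + 2f(x₂) + ... + f(xₙ)]

x_0 = 1.0000, f(x_0) = 5.000000, coefficient = 1
x_1 = 1.4583, f(x_1) = 5.916667, coefficient = 4
x_2 = 1.9167, f(x_2) = 6.833333, coefficient = 2
x_3 = 2.3750, f(x_3) = 7.750000, coefficient = 4
x_4 = 2.8333, f(x_4) = 8.666667, coefficient = 2
x_5 = 3.2917, f(x_5) = 9.583333, coefficient = 4
x_6 = 3.7500, f(x_6) = 10.500000, coefficient = 1

I ≈ (0.458333/3) × 139.500000 = 21.312500
Exact value: 21.312500
Error: 0.000000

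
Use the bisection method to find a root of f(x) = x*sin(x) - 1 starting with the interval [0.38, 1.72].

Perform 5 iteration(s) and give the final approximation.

f(x) = x*sin(x) - 1
Initial interval: [0.38, 1.72]

Iteration 1:
  c_1 = (0.380000 + 1.720000)/2 = 1.050000
  f(c_1) = f(1.050000) = -0.089206
  f(a) × f(c) ≥ 0, new interval: [1.050000, 1.720000]
Iteration 2:
  c_2 = (1.050000 + 1.720000)/2 = 1.385000
  f(c_2) = f(1.385000) = 0.361163
  f(a) × f(c) < 0, new interval: [1.050000, 1.385000]
Iteration 3:
  c_3 = (1.050000 + 1.385000)/2 = 1.217500
  f(c_3) = f(1.217500) = 0.142304
  f(a) × f(c) < 0, new interval: [1.050000, 1.217500]
Iteration 4:
  c_4 = (1.050000 + 1.217500)/2 = 1.133750
  f(c_4) = f(1.133750) = 0.027184
  f(a) × f(c) < 0, new interval: [1.050000, 1.133750]
Iteration 5:
  c_5 = (1.050000 + 1.133750)/2 = 1.091875
  f(c_5) = f(1.091875) = -0.030969
  f(a) × f(c) ≥ 0, new interval: [1.091875, 1.133750]

After 5 iteration(s), the approximation is c_5 = 1.091875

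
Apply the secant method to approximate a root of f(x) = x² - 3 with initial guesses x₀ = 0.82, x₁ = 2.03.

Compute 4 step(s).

f(x) = x² - 3
x₀ = 0.82, x₁ = 2.03

Secant formula: x_{n+1} = x_n - f(x_n)(x_n - x_{n-1})/(f(x_n) - f(x_{n-1}))

Iteration 1:
  f(0.820000) = -2.327600
  f(2.030000) = 1.120900
  x_2 = 2.030000 - 1.120900×(2.030000 - 0.820000)/(1.120900 - (-2.327600))
       = 1.636702
Iteration 2:
  f(2.030000) = 1.120900
  f(1.636702) = -0.321207
  x_3 = 1.636702 - (-0.321207)×(1.636702 - 2.030000)/(-0.321207 - 1.120900)
       = 1.724303
Iteration 3:
  f(1.636702) = -0.321207
  f(1.724303) = -0.026779
  x_4 = 1.724303 - (-0.026779)×(1.724303 - 1.636702)/(-0.026779 - (-0.321207))
       = 1.732271
Iteration 4:
  f(1.724303) = -0.026779
  f(1.732271) = 0.000761
  x_5 = 1.732271 - 0.000761×(1.732271 - 1.724303)/(0.000761 - (-0.026779))
       = 1.732050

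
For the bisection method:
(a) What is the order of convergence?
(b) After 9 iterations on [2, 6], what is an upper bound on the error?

(a) Bisection has linear (order 1) convergence; the error is halved each step.

(b) Error bound = (b-a)/2^n = (6 - 2)/2^{9}
    = 4/2^{9}

(a) 1 (linear); (b) error ≤ 7.81e-03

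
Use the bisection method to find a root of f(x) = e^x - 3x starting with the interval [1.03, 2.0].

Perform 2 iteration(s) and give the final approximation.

f(x) = e^x - 3x
Initial interval: [1.03, 2.0]

Iteration 1:
  c_1 = (1.030000 + 2.000000)/2 = 1.515000
  f(c_1) = f(1.515000) = 0.004421
  f(a) × f(c) < 0, new interval: [1.030000, 1.515000]
Iteration 2:
  c_2 = (1.030000 + 1.515000)/2 = 1.272500
  f(c_2) = f(1.272500) = -0.247734
  f(a) × f(c) ≥ 0, new interval: [1.272500, 1.515000]

After 2 iteration(s), the approximation is c_2 = 1.272500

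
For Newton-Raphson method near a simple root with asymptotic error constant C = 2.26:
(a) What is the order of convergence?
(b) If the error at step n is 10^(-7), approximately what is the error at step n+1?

(a) Newton-Raphson has quadratic (order 2) convergence near simple roots.
    This means |e_{n+1}| ≈ C|e_n|².

(b) With |e_n| = 10^(-7) and C = 2.26:
    |e_{n+1}| ≈ 2.26 × (10^(-7))² = 2.26 × 10^(-14)

(a) 2 (quadratic); (b) |e_{n+1}| ≈ 2.260e-14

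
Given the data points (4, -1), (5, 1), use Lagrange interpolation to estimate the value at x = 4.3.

Lagrange interpolation formula:
P(x) = Σ yᵢ × Lᵢ(x)
where Lᵢ(x) = Π_{j≠i} (x - xⱼ)/(xᵢ - xⱼ)

L_0(4.3) = (4.3 - 5)/(4 - 5) = 0.700000
L_1(4.3) = (4.3 - 4)/(5 - 4) = 0.300000

P(4.3) = (-1)×L_0(4.3) + 1×L_1(4.3)
P(4.3) = -0.400000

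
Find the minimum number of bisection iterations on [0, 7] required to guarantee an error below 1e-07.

We need (b-a)/2^n ≤ 1e-07
(7 - 0)/2^n ≤ 1e-07
7/2^n ≤ 1e-07
2^n ≥ 70000000
n ≥ log₂(70000000) = 26.06
n ≥ 27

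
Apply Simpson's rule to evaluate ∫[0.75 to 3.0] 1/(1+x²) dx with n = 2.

f(x) = 1/(1+x²)
a = 0.75, b = 3.0, n = 2
h = (b - a)/n = 1.125000

Simpson's rule: (h/3)[f(x₀) + 4f(x₁) + 2f(x₂) + ... + f(xₙ)]

x_0 = 0.7500, f(x_0) = 0.640000, coefficient = 1
x_1 = 1.8750, f(x_1) = 0.221453, coefficient = 4
x_2 = 3.0000, f(x_2) = 0.100000, coefficient = 1

I ≈ (1.125000/3) × 1.625813 = 0.609680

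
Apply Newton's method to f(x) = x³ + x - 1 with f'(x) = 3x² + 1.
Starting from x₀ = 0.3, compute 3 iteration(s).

f(x) = x³ + x - 1
f'(x) = 3x² + 1
x₀ = 0.3

Newton-Raphson formula: x_{n+1} = x_n - f(x_n)/f'(x_n)

Iteration 1:
  f(0.300000) = -0.673000
  f'(0.300000) = 1.270000
  x_1 = 0.300000 - (-0.673000)/1.270000 = 0.829921
Iteration 2:
  f(0.829921) = 0.401546
  f'(0.829921) = 3.066308
  x_2 = 0.829921 - 0.401546/3.066308 = 0.698967
Iteration 3:
  f(0.698967) = 0.040451
  f'(0.698967) = 2.465665
  x_3 = 0.698967 - 0.040451/2.465665 = 0.682561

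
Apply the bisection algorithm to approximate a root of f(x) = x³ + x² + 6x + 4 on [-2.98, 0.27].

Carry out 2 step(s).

f(x) = x³ + x² + 6x + 4
Initial interval: [-2.98, 0.27]

Iteration 1:
  c_1 = (-2.980000 + 0.270000)/2 = -1.355000
  f(c_1) = f(-1.355000) = -4.781789
  f(a) × f(c) ≥ 0, new interval: [-1.355000, 0.270000]
Iteration 2:
  c_2 = (-1.355000 + 0.270000)/2 = -0.542500
  f(c_2) = f(-0.542500) = 0.879645
  f(a) × f(c) < 0, new interval: [-1.355000, -0.542500]

After 2 iteration(s), the approximation is c_2 = -0.542500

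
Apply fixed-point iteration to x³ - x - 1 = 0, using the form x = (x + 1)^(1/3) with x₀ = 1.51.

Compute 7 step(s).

Equation: x³ - x - 1 = 0
Fixed-point form: x = (x + 1)^(1/3)
x₀ = 1.51

x_1 = g(1.510000) = 1.359016
x_2 = g(1.359016) = 1.331201
x_3 = g(1.331201) = 1.325948
x_4 = g(1.325948) = 1.324952
x_5 = g(1.324952) = 1.324762
x_6 = g(1.324762) = 1.324726
x_7 = g(1.324726) = 1.324720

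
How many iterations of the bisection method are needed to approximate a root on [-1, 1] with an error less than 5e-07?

We need (b-a)/2^n ≤ 5e-07
(1 - (-1))/2^n ≤ 5e-07
2/2^n ≤ 5e-07
2^n ≥ 4000000
n ≥ log₂(4000000) = 21.93
n ≥ 22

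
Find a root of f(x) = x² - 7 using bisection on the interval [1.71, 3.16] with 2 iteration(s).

f(x) = x² - 7
Initial interval: [1.71, 3.16]

Iteration 1:
  c_1 = (1.710000 + 3.160000)/2 = 2.435000
  f(c_1) = f(2.435000) = -1.070775
  f(a) × f(c) ≥ 0, new interval: [2.435000, 3.160000]
Iteration 2:
  c_2 = (2.435000 + 3.160000)/2 = 2.797500
  f(c_2) = f(2.797500) = 0.826006
  f(a) × f(c) < 0, new interval: [2.435000, 2.797500]

After 2 iteration(s), the approximation is c_2 = 2.797500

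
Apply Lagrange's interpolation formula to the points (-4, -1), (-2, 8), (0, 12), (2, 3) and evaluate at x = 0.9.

Lagrange interpolation formula:
P(x) = Σ yᵢ × Lᵢ(x)
where Lᵢ(x) = Π_{j≠i} (x - xⱼ)/(xᵢ - xⱼ)

L_0(0.9) = (0.9 - (-2))/(-4 - (-2)) × (0.9 - 0)/(-4 - 0) × (0.9 - 2)/(-4 - 2) = 0.059813
L_1(0.9) = (0.9 - (-4))/(-2 - (-4)) × (0.9 - 0)/(-2 - 0) × (0.9 - 2)/(-2 - 2) = -0.303188
L_2(0.9) = (0.9 - (-4))/(0 - (-4)) × (0.9 - (-2))/(0 - (-2)) × (0.9 - 2)/(0 - 2) = 0.976938
L_3(0.9) = (0.9 - (-4))/(2 - (-4)) × (0.9 - (-2))/(2 - (-2)) × (0.9 - 0)/(2 - 0) = 0.266438

P(0.9) = (-1)×L_0(0.9) + 8×L_1(0.9) + 12×L_2(0.9) + 3×L_3(0.9)
P(0.9) = 10.037250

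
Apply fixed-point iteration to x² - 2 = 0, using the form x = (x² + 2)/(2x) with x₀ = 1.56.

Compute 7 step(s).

Equation: x² - 2 = 0
Fixed-point form: x = (x² + 2)/(2x)
x₀ = 1.56

x_1 = g(1.560000) = 1.421026
x_2 = g(1.421026) = 1.414230
x_3 = g(1.414230) = 1.414214
x_4 = g(1.414214) = 1.414214
x_5 = g(1.414214) = 1.414214
x_6 = g(1.414214) = 1.414214
x_7 = g(1.414214) = 1.414214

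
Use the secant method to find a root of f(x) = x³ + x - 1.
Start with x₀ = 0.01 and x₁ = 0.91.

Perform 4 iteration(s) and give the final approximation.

f(x) = x³ + x - 1
x₀ = 0.01, x₁ = 0.91

Secant formula: x_{n+1} = x_n - f(x_n)(x_n - x_{n-1})/(f(x_n) - f(x_{n-1}))

Iteration 1:
  f(0.010000) = -0.989999
  f(0.910000) = 0.663571
  x_2 = 0.910000 - 0.663571×(0.910000 - 0.010000)/(0.663571 - (-0.989999))
       = 0.548834
Iteration 2:
  f(0.910000) = 0.663571
  f(0.548834) = -0.285848
  x_3 = 0.548834 - (-0.285848)×(0.548834 - 0.910000)/(-0.285848 - 0.663571)
       = 0.657572
Iteration 3:
  f(0.548834) = -0.285848
  f(0.657572) = -0.058093
  x_4 = 0.657572 - (-0.058093)×(0.657572 - 0.548834)/(-0.058093 - (-0.285848))
       = 0.685308
Iteration 4:
  f(0.657572) = -0.058093
  f(0.685308) = 0.007160
  x_5 = 0.685308 - 0.007160×(0.685308 - 0.657572)/(0.007160 - (-0.058093))
       = 0.682264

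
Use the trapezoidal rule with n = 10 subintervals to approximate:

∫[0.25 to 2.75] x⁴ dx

f(x) = x⁴
a = 0.25, b = 2.75, n = 10
h = (b - a)/n = 0.250000

Trapezoidal rule: (h/2)[f(x₀) + 2f(x₁) + 2f(x₂) + ... + f(xₙ)]

x_0 = 0.2500, f(x_0) = 0.003906, coefficient = 1
x_1 = 0.5000, f(x_1) = 0.062500, coefficient = 2
x_2 = 0.7500, f(x_2) = 0.316406, coefficient = 2
x_3 = 1.0000, f(x_3) = 1.000000, coefficient = 2
x_4 = 1.2500, f(x_4) = 2.441406, coefficient = 2
x_5 = 1.5000, f(x_5) = 5.062500, coefficient = 2
x_6 = 1.7500, f(x_6) = 9.378906, coefficient = 2
x_7 = 2.0000, f(x_7) = 16.000000, coefficient = 2
x_8 = 2.2500, f(x_8) = 25.628906, coefficient = 2
x_9 = 2.5000, f(x_9) = 39.062500, coefficient = 2
x_10 = 2.7500, f(x_10) = 57.191406, coefficient = 1

I ≈ (0.250000/2) × 255.101562 = 31.887695
Exact value: 31.455078
Error: 0.432617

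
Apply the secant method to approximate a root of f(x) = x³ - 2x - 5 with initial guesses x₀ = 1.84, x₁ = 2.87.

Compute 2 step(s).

f(x) = x³ - 2x - 5
x₀ = 1.84, x₁ = 2.87

Secant formula: x_{n+1} = x_n - f(x_n)(x_n - x_{n-1})/(f(x_n) - f(x_{n-1}))

Iteration 1:
  f(1.840000) = -2.450496
  f(2.870000) = 12.899903
  x_2 = 2.870000 - 12.899903×(2.870000 - 1.840000)/(12.899903 - (-2.450496))
       = 2.004426
Iteration 2:
  f(2.870000) = 12.899903
  f(2.004426) = -0.955618
  x_3 = 2.004426 - (-0.955618)×(2.004426 - 2.870000)/(-0.955618 - 12.899903)
       = 2.064125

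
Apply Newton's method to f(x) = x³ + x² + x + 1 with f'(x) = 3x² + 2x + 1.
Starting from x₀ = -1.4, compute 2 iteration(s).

f(x) = x³ + x² + x + 1
f'(x) = 3x² + 2x + 1
x₀ = -1.4

Newton-Raphson formula: x_{n+1} = x_n - f(x_n)/f'(x_n)

Iteration 1:
  f(-1.400000) = -1.184000
  f'(-1.400000) = 4.080000
  x_1 = -1.400000 - (-1.184000)/4.080000 = -1.109804
Iteration 2:
  f(-1.109804) = -0.245046
  f'(-1.109804) = 2.475386
  x_2 = -1.109804 - (-0.245046)/2.475386 = -1.010811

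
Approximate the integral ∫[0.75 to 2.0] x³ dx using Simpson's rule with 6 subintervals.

f(x) = x³
a = 0.75, b = 2.0, n = 6
h = (b - a)/n = 0.208333

Simpson's rule: (h/3)[f(x₀) + 4f(x₁) + 2f(x₂) + ... + f(xₙ)]

x_0 = 0.7500, f(x_0) = 0.421875, coefficient = 1
x_1 = 0.9583, f(x_1) = 0.880136, coefficient = 4
x_2 = 1.1667, f(x_2) = 1.587963, coefficient = 2
x_3 = 1.3750, f(x_3) = 2.599609, coefficient = 4
x_4 = 1.5833, f(x_4) = 3.969329, coefficient = 2
x_5 = 1.7917, f(x_5) = 5.751374, coefficient = 4
x_6 = 2.0000, f(x_6) = 8.000000, coefficient = 1

I ≈ (0.208333/3) × 56.460938 = 3.920898
Exact value: 3.920898
Error: 0.000000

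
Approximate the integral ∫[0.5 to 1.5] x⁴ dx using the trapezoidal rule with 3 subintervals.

f(x) = x⁴
a = 0.5, b = 1.5, n = 3
h = (b - a)/n = 0.333333

Trapezoidal rule: (h/2)[f(x₀) + 2f(x₁) + 2f(x₂) + ... + f(xₙ)]

x_0 = 0.5000, f(x_0) = 0.062500, coefficient = 1
x_1 = 0.8333, f(x_1) = 0.482253, coefficient = 2
x_2 = 1.1667, f(x_2) = 1.852623, coefficient = 2
x_3 = 1.5000, f(x_3) = 5.062500, coefficient = 1

I ≈ (0.333333/2) × 9.794753 = 1.632459
Exact value: 1.512500
Error: 0.119959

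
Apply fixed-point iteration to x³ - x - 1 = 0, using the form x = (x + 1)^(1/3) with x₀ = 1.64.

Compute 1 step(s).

Equation: x³ - x - 1 = 0
Fixed-point form: x = (x + 1)^(1/3)
x₀ = 1.64

x_1 = g(1.640000) = 1.382085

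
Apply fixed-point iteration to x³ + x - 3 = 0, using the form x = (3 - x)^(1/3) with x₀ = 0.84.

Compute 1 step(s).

Equation: x³ + x - 3 = 0
Fixed-point form: x = (3 - x)^(1/3)
x₀ = 0.84

x_1 = g(0.840000) = 1.292661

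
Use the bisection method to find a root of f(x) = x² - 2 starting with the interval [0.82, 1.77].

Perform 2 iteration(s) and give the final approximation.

f(x) = x² - 2
Initial interval: [0.82, 1.77]

Iteration 1:
  c_1 = (0.820000 + 1.770000)/2 = 1.295000
  f(c_1) = f(1.295000) = -0.322975
  f(a) × f(c) ≥ 0, new interval: [1.295000, 1.770000]
Iteration 2:
  c_2 = (1.295000 + 1.770000)/2 = 1.532500
  f(c_2) = f(1.532500) = 0.348556
  f(a) × f(c) < 0, new interval: [1.295000, 1.532500]

After 2 iteration(s), the approximation is c_2 = 1.532500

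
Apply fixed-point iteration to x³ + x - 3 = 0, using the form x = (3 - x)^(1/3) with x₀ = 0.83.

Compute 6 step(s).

Equation: x³ + x - 3 = 0
Fixed-point form: x = (3 - x)^(1/3)
x₀ = 0.83

x_1 = g(0.830000) = 1.294653
x_2 = g(1.294653) = 1.194733
x_3 = g(1.194733) = 1.217626
x_4 = g(1.217626) = 1.212457
x_5 = g(1.212457) = 1.213628
x_6 = g(1.213628) = 1.213363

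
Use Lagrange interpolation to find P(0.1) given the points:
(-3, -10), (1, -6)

Lagrange interpolation formula:
P(x) = Σ yᵢ × Lᵢ(x)
where Lᵢ(x) = Π_{j≠i} (x - xⱼ)/(xᵢ - xⱼ)

L_0(0.1) = (0.1 - 1)/(-3 - 1) = 0.225000
L_1(0.1) = (0.1 - (-3))/(1 - (-3)) = 0.775000

P(0.1) = (-10)×L_0(0.1) + (-6)×L_1(0.1)
P(0.1) = -6.900000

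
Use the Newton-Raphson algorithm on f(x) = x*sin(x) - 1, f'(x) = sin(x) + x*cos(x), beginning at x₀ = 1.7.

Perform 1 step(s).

f(x) = x*sin(x) - 1
f'(x) = sin(x) + x*cos(x)
x₀ = 1.7

Newton-Raphson formula: x_{n+1} = x_n - f(x_n)/f'(x_n)

Iteration 1:
  f(1.700000) = 0.685830
  f'(1.700000) = 0.772629
  x_1 = 1.700000 - 0.685830/0.772629 = 0.812342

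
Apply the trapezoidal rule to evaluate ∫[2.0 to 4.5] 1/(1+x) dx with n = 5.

f(x) = 1/(1+x)
a = 2.0, b = 4.5, n = 5
h = (b - a)/n = 0.500000

Trapezoidal rule: (h/2)[f(x₀) + 2f(x₁) + 2f(x₂) + ... + f(xₙ)]

x_0 = 2.0000, f(x_0) = 0.333333, coefficient = 1
x_1 = 2.5000, f(x_1) = 0.285714, coefficient = 2
x_2 = 3.0000, f(x_2) = 0.250000, coefficient = 2
x_3 = 3.5000, f(x_3) = 0.222222, coefficient = 2
x_4 = 4.0000, f(x_4) = 0.200000, coefficient = 2
x_5 = 4.5000, f(x_5) = 0.181818, coefficient = 1

I ≈ (0.500000/2) × 2.431025 = 0.607756
Exact value: 0.606136
Error: 0.001620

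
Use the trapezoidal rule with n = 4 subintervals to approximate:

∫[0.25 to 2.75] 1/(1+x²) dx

f(x) = 1/(1+x²)
a = 0.25, b = 2.75, n = 4
h = (b - a)/n = 0.625000

Trapezoidal rule: (h/2)[f(x₀) + 2f(x₁) + 2f(x₂) + ... + f(xₙ)]

x_0 = 0.2500, f(x_0) = 0.941176, coefficient = 1
x_1 = 0.8750, f(x_1) = 0.566372, coefficient = 2
x_2 = 1.5000, f(x_2) = 0.307692, coefficient = 2
x_3 = 2.1250, f(x_3) = 0.181303, coefficient = 2
x_4 = 2.7500, f(x_4) = 0.116788, coefficient = 1

I ≈ (0.625000/2) × 3.168699 = 0.990218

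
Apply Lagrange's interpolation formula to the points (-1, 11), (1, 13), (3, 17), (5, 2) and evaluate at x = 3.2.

Lagrange interpolation formula:
P(x) = Σ yᵢ × Lᵢ(x)
where Lᵢ(x) = Π_{j≠i} (x - xⱼ)/(xᵢ - xⱼ)

L_0(3.2) = (3.2 - 1)/(-1 - 1) × (3.2 - 3)/(-1 - 3) × (3.2 - 5)/(-1 - 5) = 0.016500
L_1(3.2) = (3.2 - (-1))/(1 - (-1)) × (3.2 - 3)/(1 - 3) × (3.2 - 5)/(1 - 5) = -0.094500
L_2(3.2) = (3.2 - (-1))/(3 - (-1)) × (3.2 - 1)/(3 - 1) × (3.2 - 5)/(3 - 5) = 1.039500
L_3(3.2) = (3.2 - (-1))/(5 - (-1)) × (3.2 - 1)/(5 - 1) × (3.2 - 3)/(5 - 3) = 0.038500

P(3.2) = 11×L_0(3.2) + 13×L_1(3.2) + 17×L_2(3.2) + 2×L_3(3.2)
P(3.2) = 16.701500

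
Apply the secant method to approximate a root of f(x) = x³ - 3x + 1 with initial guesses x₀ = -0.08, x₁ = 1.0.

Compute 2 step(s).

f(x) = x³ - 3x + 1
x₀ = -0.08, x₁ = 1.0

Secant formula: x_{n+1} = x_n - f(x_n)(x_n - x_{n-1})/(f(x_n) - f(x_{n-1}))

Iteration 1:
  f(-0.080000) = 1.239488
  f(1.000000) = -1.000000
  x_2 = 1.000000 - (-1.000000)×(1.000000 - (-0.080000))/(-1.000000 - 1.239488)
       = 0.517747
Iteration 2:
  f(1.000000) = -1.000000
  f(0.517747) = -0.414453
  x_3 = 0.517747 - (-0.414453)×(0.517747 - 1.000000)/(-0.414453 - (-1.000000))
       = 0.176406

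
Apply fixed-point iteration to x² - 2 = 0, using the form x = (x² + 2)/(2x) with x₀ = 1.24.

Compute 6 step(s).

Equation: x² - 2 = 0
Fixed-point form: x = (x² + 2)/(2x)
x₀ = 1.24

x_1 = g(1.240000) = 1.426452
x_2 = g(1.426452) = 1.414266
x_3 = g(1.414266) = 1.414214
x_4 = g(1.414214) = 1.414214
x_5 = g(1.414214) = 1.414214
x_6 = g(1.414214) = 1.414214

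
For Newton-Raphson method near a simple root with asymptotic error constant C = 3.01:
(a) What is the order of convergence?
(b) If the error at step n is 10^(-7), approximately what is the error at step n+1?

(a) Newton-Raphson has quadratic (order 2) convergence near simple roots.
    This means |e_{n+1}| ≈ C|e_n|².

(b) With |e_n| = 10^(-7) and C = 3.01:
    |e_{n+1}| ≈ 3.01 × (10^(-7))² = 3.01 × 10^(-14)

(a) 2 (quadratic); (b) |e_{n+1}| ≈ 3.010e-14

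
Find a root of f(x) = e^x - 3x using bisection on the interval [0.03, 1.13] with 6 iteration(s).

f(x) = e^x - 3x
Initial interval: [0.03, 1.13]

Iteration 1:
  c_1 = (0.030000 + 1.130000)/2 = 0.580000
  f(c_1) = f(0.580000) = 0.046038
  f(a) × f(c) ≥ 0, new interval: [0.580000, 1.130000]
Iteration 2:
  c_2 = (0.580000 + 1.130000)/2 = 0.855000
  f(c_2) = f(0.855000) = -0.213626
  f(a) × f(c) < 0, new interval: [0.580000, 0.855000]
Iteration 3:
  c_3 = (0.580000 + 0.855000)/2 = 0.717500
  f(c_3) = f(0.717500) = -0.103196
  f(a) × f(c) < 0, new interval: [0.580000, 0.717500]
Iteration 4:
  c_4 = (0.580000 + 0.717500)/2 = 0.648750
  f(c_4) = f(0.648750) = -0.033102
  f(a) × f(c) < 0, new interval: [0.580000, 0.648750]
Iteration 5:
  c_5 = (0.580000 + 0.648750)/2 = 0.614375
  f(c_5) = f(0.614375) = 0.005376
  f(a) × f(c) ≥ 0, new interval: [0.614375, 0.648750]
Iteration 6:
  c_6 = (0.614375 + 0.648750)/2 = 0.631562
  f(c_6) = f(0.631562) = -0.014141
  f(a) × f(c) < 0, new interval: [0.614375, 0.631562]

After 6 iteration(s), the approximation is c_6 = 0.631562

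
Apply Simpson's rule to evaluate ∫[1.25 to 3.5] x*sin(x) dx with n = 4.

f(x) = x*sin(x)
a = 1.25, b = 3.5, n = 4
h = (b - a)/n = 0.562500

Simpson's rule: (h/3)[f(x₀) + 4f(x₁) + 2f(x₂) + ... + f(xₙ)]

x_0 = 1.2500, f(x_0) = 1.186231, coefficient = 1
x_1 = 1.8125, f(x_1) = 1.759814, coefficient = 4
x_2 = 2.3750, f(x_2) = 1.647502, coefficient = 2
x_3 = 2.9375, f(x_3) = 0.595369, coefficient = 4
x_4 = 3.5000, f(x_4) = -1.227741, coefficient = 1

I ≈ (0.562500/3) × 12.674223 = 2.376417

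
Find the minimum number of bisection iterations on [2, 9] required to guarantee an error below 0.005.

We need (b-a)/2^n ≤ 0.005
(9 - 2)/2^n ≤ 0.005
7/2^n ≤ 0.005
2^n ≥ 1400
n ≥ log₂(1400) = 10.45
n ≥ 11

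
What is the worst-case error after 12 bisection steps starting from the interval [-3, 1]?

Bisection error bound: |error| ≤ (b-a)/2^n
|error| ≤ (1 - (-3))/2^12 = 4/2^12
|error| ≤ 0.0009765625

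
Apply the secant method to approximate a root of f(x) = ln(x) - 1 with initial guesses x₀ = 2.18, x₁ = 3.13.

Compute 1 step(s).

f(x) = ln(x) - 1
x₀ = 2.18, x₁ = 3.13

Secant formula: x_{n+1} = x_n - f(x_n)(x_n - x_{n-1})/(f(x_n) - f(x_{n-1}))

Iteration 1:
  f(2.180000) = -0.220675
  f(3.130000) = 0.141033
  x_2 = 3.130000 - 0.141033×(3.130000 - 2.180000)/(0.141033 - (-0.220675))
       = 2.759587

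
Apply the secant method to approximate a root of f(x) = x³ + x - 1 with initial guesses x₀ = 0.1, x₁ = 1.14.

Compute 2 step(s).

f(x) = x³ + x - 1
x₀ = 0.1, x₁ = 1.14

Secant formula: x_{n+1} = x_n - f(x_n)(x_n - x_{n-1})/(f(x_n) - f(x_{n-1}))

Iteration 1:
  f(0.100000) = -0.899000
  f(1.140000) = 1.621544
  x_2 = 1.140000 - 1.621544×(1.140000 - 0.100000)/(1.621544 - (-0.899000))
       = 0.470936
Iteration 2:
  f(1.140000) = 1.621544
  f(0.470936) = -0.424620
  x_3 = 0.470936 - (-0.424620)×(0.470936 - 1.140000)/(-0.424620 - 1.621544)
       = 0.609780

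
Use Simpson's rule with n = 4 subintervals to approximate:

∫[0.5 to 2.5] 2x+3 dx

f(x) = 2x+3
a = 0.5, b = 2.5, n = 4
h = (b - a)/n = 0.500000

Simpson's rule: (h/3)[f(x₀) + 4f(x₁) + 2f(x₂) + ... + f(xₙ)]

x_0 = 0.5000, f(x_0) = 4.000000, coefficient = 1
x_1 = 1.0000, f(x_1) = 5.000000, coefficient = 4
x_2 = 1.5000, f(x_2) = 6.000000, coefficient = 2
x_3 = 2.0000, f(x_3) = 7.000000, coefficient = 4
x_4 = 2.5000, f(x_4) = 8.000000, coefficient = 1

I ≈ (0.500000/3) × 72.000000 = 12.000000
Exact value: 12.000000
Error: 0.000000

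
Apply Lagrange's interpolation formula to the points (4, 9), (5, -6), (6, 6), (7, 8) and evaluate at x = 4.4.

Lagrange interpolation formula:
P(x) = Σ yᵢ × Lᵢ(x)
where Lᵢ(x) = Π_{j≠i} (x - xⱼ)/(xᵢ - xⱼ)

L_0(4.4) = (4.4 - 5)/(4 - 5) × (4.4 - 6)/(4 - 6) × (4.4 - 7)/(4 - 7) = 0.416000
L_1(4.4) = (4.4 - 4)/(5 - 4) × (4.4 - 6)/(5 - 6) × (4.4 - 7)/(5 - 7) = 0.832000
L_2(4.4) = (4.4 - 4)/(6 - 4) × (4.4 - 5)/(6 - 5) × (4.4 - 7)/(6 - 7) = -0.312000
L_3(4.4) = (4.4 - 4)/(7 - 4) × (4.4 - 5)/(7 - 5) × (4.4 - 6)/(7 - 6) = 0.064000

P(4.4) = 9×L_0(4.4) + (-6)×L_1(4.4) + 6×L_2(4.4) + 8×L_3(4.4)
P(4.4) = -2.608000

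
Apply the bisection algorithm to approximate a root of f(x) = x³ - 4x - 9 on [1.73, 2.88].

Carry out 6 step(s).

f(x) = x³ - 4x - 9
Initial interval: [1.73, 2.88]

Iteration 1:
  c_1 = (1.730000 + 2.880000)/2 = 2.305000
  f(c_1) = f(2.305000) = -5.973477
  f(a) × f(c) ≥ 0, new interval: [2.305000, 2.880000]
Iteration 2:
  c_2 = (2.305000 + 2.880000)/2 = 2.592500
  f(c_2) = f(2.592500) = -1.945662
  f(a) × f(c) ≥ 0, new interval: [2.592500, 2.880000]
Iteration 3:
  c_3 = (2.592500 + 2.880000)/2 = 2.736250
  f(c_3) = f(2.736250) = 0.541479
  f(a) × f(c) < 0, new interval: [2.592500, 2.736250]
Iteration 4:
  c_4 = (2.592500 + 2.736250)/2 = 2.664375
  f(c_4) = f(2.664375) = -0.743384
  f(a) × f(c) ≥ 0, new interval: [2.664375, 2.736250]
Iteration 5:
  c_5 = (2.664375 + 2.736250)/2 = 2.700312
  f(c_5) = f(2.700312) = -0.111415
  f(a) × f(c) ≥ 0, new interval: [2.700312, 2.736250]
Iteration 6:
  c_6 = (2.700312 + 2.736250)/2 = 2.718281
  f(c_6) = f(2.718281) = 0.212399
  f(a) × f(c) < 0, new interval: [2.700312, 2.718281]

After 6 iteration(s), the approximation is c_6 = 2.718281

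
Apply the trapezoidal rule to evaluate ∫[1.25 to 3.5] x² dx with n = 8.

f(x) = x²
a = 1.25, b = 3.5, n = 8
h = (b - a)/n = 0.281250

Trapezoidal rule: (h/2)[f(x₀) + 2f(x₁) + 2f(x₂) + ... + f(xₙ)]

x_0 = 1.2500, f(x_0) = 1.562500, coefficient = 1
x_1 = 1.5312, f(x_1) = 2.344727, coefficient = 2
x_2 = 1.8125, f(x_2) = 3.285156, coefficient = 2
x_3 = 2.0938, f(x_3) = 4.383789, coefficient = 2
x_4 = 2.3750, f(x_4) = 5.640625, coefficient = 2
x_5 = 2.6562, f(x_5) = 7.055664, coefficient = 2
x_6 = 2.9375, f(x_6) = 8.628906, coefficient = 2
x_7 = 3.2188, f(x_7) = 10.360352, coefficient = 2
x_8 = 3.5000, f(x_8) = 12.250000, coefficient = 1

I ≈ (0.281250/2) × 97.210938 = 13.670288
Exact value: 13.640625
Error: 0.029663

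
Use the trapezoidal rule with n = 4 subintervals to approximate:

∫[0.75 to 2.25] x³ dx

f(x) = x³
a = 0.75, b = 2.25, n = 4
h = (b - a)/n = 0.375000

Trapezoidal rule: (h/2)[f(x₀) + 2f(x₁) + 2f(x₂) + ... + f(xₙ)]

x_0 = 0.7500, f(x_0) = 0.421875, coefficient = 1
x_1 = 1.1250, f(x_1) = 1.423828, coefficient = 2
x_2 = 1.5000, f(x_2) = 3.375000, coefficient = 2
x_3 = 1.8750, f(x_3) = 6.591797, coefficient = 2
x_4 = 2.2500, f(x_4) = 11.390625, coefficient = 1

I ≈ (0.375000/2) × 34.593750 = 6.486328
Exact value: 6.328125
Error: 0.158203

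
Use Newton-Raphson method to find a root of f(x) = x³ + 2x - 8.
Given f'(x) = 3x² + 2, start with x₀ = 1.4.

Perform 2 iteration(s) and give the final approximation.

f(x) = x³ + 2x - 8
f'(x) = 3x² + 2
x₀ = 1.4

Newton-Raphson formula: x_{n+1} = x_n - f(x_n)/f'(x_n)

Iteration 1:
  f(1.400000) = -2.456000
  f'(1.400000) = 7.880000
  x_1 = 1.400000 - (-2.456000)/7.880000 = 1.711675
Iteration 2:
  f(1.711675) = 0.438270
  f'(1.711675) = 10.789495
  x_2 = 1.711675 - 0.438270/10.789495 = 1.671055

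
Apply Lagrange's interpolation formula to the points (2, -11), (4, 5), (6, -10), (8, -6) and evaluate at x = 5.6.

Lagrange interpolation formula:
P(x) = Σ yᵢ × Lᵢ(x)
where Lᵢ(x) = Π_{j≠i} (x - xⱼ)/(xᵢ - xⱼ)

L_0(5.6) = (5.6 - 4)/(2 - 4) × (5.6 - 6)/(2 - 6) × (5.6 - 8)/(2 - 8) = -0.032000
L_1(5.6) = (5.6 - 2)/(4 - 2) × (5.6 - 6)/(4 - 6) × (5.6 - 8)/(4 - 8) = 0.216000
L_2(5.6) = (5.6 - 2)/(6 - 2) × (5.6 - 4)/(6 - 4) × (5.6 - 8)/(6 - 8) = 0.864000
L_3(5.6) = (5.6 - 2)/(8 - 2) × (5.6 - 4)/(8 - 4) × (5.6 - 6)/(8 - 6) = -0.048000

P(5.6) = (-11)×L_0(5.6) + 5×L_1(5.6) + (-10)×L_2(5.6) + (-6)×L_3(5.6)
P(5.6) = -6.920000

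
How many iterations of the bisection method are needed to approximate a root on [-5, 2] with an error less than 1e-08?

We need (b-a)/2^n ≤ 1e-08
(2 - (-5))/2^n ≤ 1e-08
7/2^n ≤ 1e-08
2^n ≥ 700000000
n ≥ log₂(700000000) = 29.38
n ≥ 30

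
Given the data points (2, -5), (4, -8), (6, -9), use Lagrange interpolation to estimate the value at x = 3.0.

Lagrange interpolation formula:
P(x) = Σ yᵢ × Lᵢ(x)
where Lᵢ(x) = Π_{j≠i} (x - xⱼ)/(xᵢ - xⱼ)

L_0(3.0) = (3.0 - 4)/(2 - 4) × (3.0 - 6)/(2 - 6) = 0.375000
L_1(3.0) = (3.0 - 2)/(4 - 2) × (3.0 - 6)/(4 - 6) = 0.750000
L_2(3.0) = (3.0 - 2)/(6 - 2) × (3.0 - 4)/(6 - 4) = -0.125000

P(3.0) = (-5)×L_0(3.0) + (-8)×L_1(3.0) + (-9)×L_2(3.0)
P(3.0) = -6.750000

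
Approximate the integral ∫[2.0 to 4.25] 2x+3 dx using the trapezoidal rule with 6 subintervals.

f(x) = 2x+3
a = 2.0, b = 4.25, n = 6
h = (b - a)/n = 0.375000

Trapezoidal rule: (h/2)[f(x₀) + 2f(x₁) + 2f(x₂) + ... + f(xₙ)]

x_0 = 2.0000, f(x_0) = 7.000000, coefficient = 1
x_1 = 2.3750, f(x_1) = 7.750000, coefficient = 2
x_2 = 2.7500, f(x_2) = 8.500000, coefficient = 2
x_3 = 3.1250, f(x_3) = 9.250000, coefficient = 2
x_4 = 3.5000, f(x_4) = 10.000000, coefficient = 2
x_5 = 3.8750, f(x_5) = 10.750000, coefficient = 2
x_6 = 4.2500, f(x_6) = 11.500000, coefficient = 1

I ≈ (0.375000/2) × 111.000000 = 20.812500
Exact value: 20.812500
Error: 0.000000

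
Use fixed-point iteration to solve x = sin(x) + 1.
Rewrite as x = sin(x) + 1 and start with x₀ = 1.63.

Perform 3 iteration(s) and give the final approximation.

Equation: x = sin(x) + 1
Fixed-point form: x = sin(x) + 1
x₀ = 1.63

x_1 = g(1.630000) = 1.998248
x_2 = g(1.998248) = 1.910025
x_3 = g(1.910025) = 1.943012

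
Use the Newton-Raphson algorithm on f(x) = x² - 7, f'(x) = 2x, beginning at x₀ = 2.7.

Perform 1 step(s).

f(x) = x² - 7
f'(x) = 2x
x₀ = 2.7

Newton-Raphson formula: x_{n+1} = x_n - f(x_n)/f'(x_n)

Iteration 1:
  f(2.700000) = 0.290000
  f'(2.700000) = 5.400000
  x_1 = 2.700000 - 0.290000/5.400000 = 2.646296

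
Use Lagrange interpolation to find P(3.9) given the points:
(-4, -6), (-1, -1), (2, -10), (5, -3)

Lagrange interpolation formula:
P(x) = Σ yᵢ × Lᵢ(x)
where Lᵢ(x) = Π_{j≠i} (x - xⱼ)/(xᵢ - xⱼ)

L_0(3.9) = (3.9 - (-1))/(-4 - (-1)) × (3.9 - 2)/(-4 - 2) × (3.9 - 5)/(-4 - 5) = 0.063216
L_1(3.9) = (3.9 - (-4))/(-1 - (-4)) × (3.9 - 2)/(-1 - 2) × (3.9 - 5)/(-1 - 5) = -0.305759
L_2(3.9) = (3.9 - (-4))/(2 - (-4)) × (3.9 - (-1))/(2 - (-1)) × (3.9 - 5)/(2 - 5) = 0.788537
L_3(3.9) = (3.9 - (-4))/(5 - (-4)) × (3.9 - (-1))/(5 - (-1)) × (3.9 - 2)/(5 - 2) = 0.454006

P(3.9) = (-6)×L_0(3.9) + (-1)×L_1(3.9) + (-10)×L_2(3.9) + (-3)×L_3(3.9)
P(3.9) = -9.320926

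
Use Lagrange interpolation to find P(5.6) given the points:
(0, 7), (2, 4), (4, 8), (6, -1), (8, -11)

Lagrange interpolation formula:
P(x) = Σ yᵢ × Lᵢ(x)
where Lᵢ(x) = Π_{j≠i} (x - xⱼ)/(xᵢ - xⱼ)

L_0(5.6) = (5.6 - 2)/(0 - 2) × (5.6 - 4)/(0 - 4) × (5.6 - 6)/(0 - 6) × (5.6 - 8)/(0 - 8) = 0.014400
L_1(5.6) = (5.6 - 0)/(2 - 0) × (5.6 - 4)/(2 - 4) × (5.6 - 6)/(2 - 6) × (5.6 - 8)/(2 - 8) = -0.089600
L_2(5.6) = (5.6 - 0)/(4 - 0) × (5.6 - 2)/(4 - 2) × (5.6 - 6)/(4 - 6) × (5.6 - 8)/(4 - 8) = 0.302400
L_3(5.6) = (5.6 - 0)/(6 - 0) × (5.6 - 2)/(6 - 2) × (5.6 - 4)/(6 - 4) × (5.6 - 8)/(6 - 8) = 0.806400
L_4(5.6) = (5.6 - 0)/(8 - 0) × (5.6 - 2)/(8 - 2) × (5.6 - 4)/(8 - 4) × (5.6 - 6)/(8 - 6) = -0.033600

P(5.6) = 7×L_0(5.6) + 4×L_1(5.6) + 8×L_2(5.6) + (-1)×L_3(5.6) + (-11)×L_4(5.6)
P(5.6) = 1.724800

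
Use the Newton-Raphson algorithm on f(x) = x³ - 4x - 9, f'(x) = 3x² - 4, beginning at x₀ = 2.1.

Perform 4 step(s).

f(x) = x³ - 4x - 9
f'(x) = 3x² - 4
x₀ = 2.1

Newton-Raphson formula: x_{n+1} = x_n - f(x_n)/f'(x_n)

Iteration 1:
  f(2.100000) = -8.139000
  f'(2.100000) = 9.230000
  x_1 = 2.100000 - (-8.139000)/9.230000 = 2.981798
Iteration 2:
  f(2.981798) = 5.584341
  f'(2.981798) = 22.673367
  x_2 = 2.981798 - 5.584341/22.673367 = 2.735503
Iteration 3:
  f(2.735503) = 0.527699
  f'(2.735503) = 18.448935
  x_3 = 2.735503 - 0.527699/18.448935 = 2.706900
Iteration 4:
  f(2.706900) = 0.006691
  f'(2.706900) = 17.981924
  x_4 = 2.706900 - 0.006691/17.981924 = 2.706528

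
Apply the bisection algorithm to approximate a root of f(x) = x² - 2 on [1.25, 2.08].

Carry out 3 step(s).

f(x) = x² - 2
Initial interval: [1.25, 2.08]

Iteration 1:
  c_1 = (1.250000 + 2.080000)/2 = 1.665000
  f(c_1) = f(1.665000) = 0.772225
  f(a) × f(c) < 0, new interval: [1.250000, 1.665000]
Iteration 2:
  c_2 = (1.250000 + 1.665000)/2 = 1.457500
  f(c_2) = f(1.457500) = 0.124306
  f(a) × f(c) < 0, new interval: [1.250000, 1.457500]
Iteration 3:
  c_3 = (1.250000 + 1.457500)/2 = 1.353750
  f(c_3) = f(1.353750) = -0.167361
  f(a) × f(c) ≥ 0, new interval: [1.353750, 1.457500]

After 3 iteration(s), the approximation is c_3 = 1.353750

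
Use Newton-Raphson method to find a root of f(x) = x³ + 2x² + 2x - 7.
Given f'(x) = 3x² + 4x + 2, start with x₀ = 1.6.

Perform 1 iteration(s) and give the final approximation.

f(x) = x³ + 2x² + 2x - 7
f'(x) = 3x² + 4x + 2
x₀ = 1.6

Newton-Raphson formula: x_{n+1} = x_n - f(x_n)/f'(x_n)

Iteration 1:
  f(1.600000) = 5.416000
  f'(1.600000) = 16.080000
  x_1 = 1.600000 - 5.416000/16.080000 = 1.263184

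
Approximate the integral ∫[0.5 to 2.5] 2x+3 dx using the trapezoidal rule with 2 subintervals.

f(x) = 2x+3
a = 0.5, b = 2.5, n = 2
h = (b - a)/n = 1.000000

Trapezoidal rule: (h/2)[f(x₀) + 2f(x₁) + 2f(x₂) + ... + f(xₙ)]

x_0 = 0.5000, f(x_0) = 4.000000, coefficient = 1
x_1 = 1.5000, f(x_1) = 6.000000, coefficient = 2
x_2 = 2.5000, f(x_2) = 8.000000, coefficient = 1

I ≈ (1.000000/2) × 24.000000 = 12.000000
Exact value: 12.000000
Error: 0.000000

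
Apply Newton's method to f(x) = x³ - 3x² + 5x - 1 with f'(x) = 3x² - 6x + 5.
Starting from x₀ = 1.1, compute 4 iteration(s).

f(x) = x³ - 3x² + 5x - 1
f'(x) = 3x² - 6x + 5
x₀ = 1.1

Newton-Raphson formula: x_{n+1} = x_n - f(x_n)/f'(x_n)

Iteration 1:
  f(1.100000) = 2.201000
  f'(1.100000) = 2.030000
  x_1 = 1.100000 - 2.201000/2.030000 = 0.015764
Iteration 2:
  f(0.015764) = -0.921924
  f'(0.015764) = 4.906164
  x_2 = 0.015764 - (-0.921924)/4.906164 = 0.203675
Iteration 3:
  f(0.203675) = -0.097627
  f'(0.203675) = 3.902401
  x_3 = 0.203675 - (-0.097627)/3.902401 = 0.228692
Iteration 4:
  f(0.228692) = -0.001479
  f'(0.228692) = 3.784748
  x_4 = 0.228692 - (-0.001479)/3.784748 = 0.229083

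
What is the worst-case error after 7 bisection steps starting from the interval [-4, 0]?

Bisection error bound: |error| ≤ (b-a)/2^n
|error| ≤ (0 - (-4))/2^7 = 4/2^7
|error| ≤ 0.0312500000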